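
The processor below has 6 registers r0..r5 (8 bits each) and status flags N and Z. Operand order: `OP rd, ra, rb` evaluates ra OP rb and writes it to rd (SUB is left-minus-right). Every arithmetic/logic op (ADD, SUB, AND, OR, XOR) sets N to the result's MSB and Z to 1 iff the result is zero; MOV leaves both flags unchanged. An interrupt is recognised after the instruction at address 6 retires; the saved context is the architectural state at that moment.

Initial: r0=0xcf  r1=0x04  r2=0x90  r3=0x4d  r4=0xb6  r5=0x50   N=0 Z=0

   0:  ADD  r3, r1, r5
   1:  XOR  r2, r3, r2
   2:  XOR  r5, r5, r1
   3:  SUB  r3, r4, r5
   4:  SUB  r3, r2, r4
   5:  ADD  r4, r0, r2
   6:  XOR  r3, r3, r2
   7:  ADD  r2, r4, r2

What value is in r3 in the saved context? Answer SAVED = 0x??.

SAVED = 0xca

after  0: r0=0xcf r1=0x04 r2=0x90 r3=0x54 r4=0xb6 r5=0x50  N=0 Z=0
after  1: r0=0xcf r1=0x04 r2=0xc4 r3=0x54 r4=0xb6 r5=0x50  N=1 Z=0
after  2: r0=0xcf r1=0x04 r2=0xc4 r3=0x54 r4=0xb6 r5=0x54  N=0 Z=0
after  3: r0=0xcf r1=0x04 r2=0xc4 r3=0x62 r4=0xb6 r5=0x54  N=0 Z=0
after  4: r0=0xcf r1=0x04 r2=0xc4 r3=0x0e r4=0xb6 r5=0x54  N=0 Z=0
after  5: r0=0xcf r1=0x04 r2=0xc4 r3=0x0e r4=0x93 r5=0x54  N=1 Z=0
after  6: r0=0xcf r1=0x04 r2=0xc4 r3=0xca r4=0x93 r5=0x54  N=1 Z=0
-- IRQ taken; context saved, return-PC = 7 --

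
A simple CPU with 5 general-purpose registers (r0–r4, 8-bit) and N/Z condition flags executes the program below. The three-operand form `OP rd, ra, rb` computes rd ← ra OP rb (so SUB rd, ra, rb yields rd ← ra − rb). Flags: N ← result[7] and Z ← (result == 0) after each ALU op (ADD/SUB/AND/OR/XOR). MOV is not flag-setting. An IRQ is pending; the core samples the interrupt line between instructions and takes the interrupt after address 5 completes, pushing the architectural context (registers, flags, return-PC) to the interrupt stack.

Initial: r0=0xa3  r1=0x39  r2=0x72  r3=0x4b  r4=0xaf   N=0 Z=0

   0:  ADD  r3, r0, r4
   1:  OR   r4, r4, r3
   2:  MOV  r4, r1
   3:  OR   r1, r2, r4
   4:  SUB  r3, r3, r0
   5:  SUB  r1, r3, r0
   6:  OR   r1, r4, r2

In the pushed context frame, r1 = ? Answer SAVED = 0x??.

SAVED = 0x0c

after  0: r0=0xa3 r1=0x39 r2=0x72 r3=0x52 r4=0xaf  N=0 Z=0
after  1: r0=0xa3 r1=0x39 r2=0x72 r3=0x52 r4=0xff  N=1 Z=0
after  2: r0=0xa3 r1=0x39 r2=0x72 r3=0x52 r4=0x39  N=1 Z=0
after  3: r0=0xa3 r1=0x7b r2=0x72 r3=0x52 r4=0x39  N=0 Z=0
after  4: r0=0xa3 r1=0x7b r2=0x72 r3=0xaf r4=0x39  N=1 Z=0
after  5: r0=0xa3 r1=0x0c r2=0x72 r3=0xaf r4=0x39  N=0 Z=0
-- IRQ taken; context saved, return-PC = 6 --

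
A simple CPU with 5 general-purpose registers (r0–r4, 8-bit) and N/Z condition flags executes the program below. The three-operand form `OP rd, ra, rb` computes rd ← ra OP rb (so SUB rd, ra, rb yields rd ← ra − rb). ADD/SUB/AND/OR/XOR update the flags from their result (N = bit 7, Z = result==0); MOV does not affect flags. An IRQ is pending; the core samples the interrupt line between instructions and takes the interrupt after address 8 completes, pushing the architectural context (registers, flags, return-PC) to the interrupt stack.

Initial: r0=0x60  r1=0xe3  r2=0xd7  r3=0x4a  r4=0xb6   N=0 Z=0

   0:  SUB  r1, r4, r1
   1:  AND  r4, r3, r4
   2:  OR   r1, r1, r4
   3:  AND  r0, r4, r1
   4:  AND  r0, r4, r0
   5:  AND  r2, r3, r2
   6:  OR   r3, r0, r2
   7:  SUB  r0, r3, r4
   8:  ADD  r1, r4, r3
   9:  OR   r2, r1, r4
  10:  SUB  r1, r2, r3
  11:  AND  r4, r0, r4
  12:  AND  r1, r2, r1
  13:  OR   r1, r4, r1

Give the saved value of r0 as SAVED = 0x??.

after  0: r0=0x60 r1=0xd3 r2=0xd7 r3=0x4a r4=0xb6  N=1 Z=0
after  1: r0=0x60 r1=0xd3 r2=0xd7 r3=0x4a r4=0x02  N=0 Z=0
after  2: r0=0x60 r1=0xd3 r2=0xd7 r3=0x4a r4=0x02  N=1 Z=0
after  3: r0=0x02 r1=0xd3 r2=0xd7 r3=0x4a r4=0x02  N=0 Z=0
after  4: r0=0x02 r1=0xd3 r2=0xd7 r3=0x4a r4=0x02  N=0 Z=0
after  5: r0=0x02 r1=0xd3 r2=0x42 r3=0x4a r4=0x02  N=0 Z=0
after  6: r0=0x02 r1=0xd3 r2=0x42 r3=0x42 r4=0x02  N=0 Z=0
after  7: r0=0x40 r1=0xd3 r2=0x42 r3=0x42 r4=0x02  N=0 Z=0
after  8: r0=0x40 r1=0x44 r2=0x42 r3=0x42 r4=0x02  N=0 Z=0
-- IRQ taken; context saved, return-PC = 9 --

SAVED = 0x40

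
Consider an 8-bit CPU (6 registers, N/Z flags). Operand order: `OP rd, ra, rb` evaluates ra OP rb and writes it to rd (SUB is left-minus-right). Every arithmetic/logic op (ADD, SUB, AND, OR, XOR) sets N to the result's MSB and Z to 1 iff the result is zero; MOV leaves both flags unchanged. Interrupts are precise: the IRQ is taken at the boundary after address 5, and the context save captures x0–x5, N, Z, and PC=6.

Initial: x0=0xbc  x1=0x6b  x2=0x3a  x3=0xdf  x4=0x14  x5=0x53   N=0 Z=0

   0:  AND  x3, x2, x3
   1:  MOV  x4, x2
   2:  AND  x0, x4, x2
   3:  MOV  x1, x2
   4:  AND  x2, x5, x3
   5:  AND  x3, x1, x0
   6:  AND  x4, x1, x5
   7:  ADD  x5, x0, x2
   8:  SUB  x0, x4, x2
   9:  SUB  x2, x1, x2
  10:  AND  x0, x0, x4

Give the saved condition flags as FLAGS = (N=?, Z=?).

after  0: x0=0xbc x1=0x6b x2=0x3a x3=0x1a x4=0x14 x5=0x53  N=0 Z=0
after  1: x0=0xbc x1=0x6b x2=0x3a x3=0x1a x4=0x3a x5=0x53  N=0 Z=0
after  2: x0=0x3a x1=0x6b x2=0x3a x3=0x1a x4=0x3a x5=0x53  N=0 Z=0
after  3: x0=0x3a x1=0x3a x2=0x3a x3=0x1a x4=0x3a x5=0x53  N=0 Z=0
after  4: x0=0x3a x1=0x3a x2=0x12 x3=0x1a x4=0x3a x5=0x53  N=0 Z=0
after  5: x0=0x3a x1=0x3a x2=0x12 x3=0x3a x4=0x3a x5=0x53  N=0 Z=0
-- IRQ taken; context saved, return-PC = 6 --

FLAGS = (N=0, Z=0)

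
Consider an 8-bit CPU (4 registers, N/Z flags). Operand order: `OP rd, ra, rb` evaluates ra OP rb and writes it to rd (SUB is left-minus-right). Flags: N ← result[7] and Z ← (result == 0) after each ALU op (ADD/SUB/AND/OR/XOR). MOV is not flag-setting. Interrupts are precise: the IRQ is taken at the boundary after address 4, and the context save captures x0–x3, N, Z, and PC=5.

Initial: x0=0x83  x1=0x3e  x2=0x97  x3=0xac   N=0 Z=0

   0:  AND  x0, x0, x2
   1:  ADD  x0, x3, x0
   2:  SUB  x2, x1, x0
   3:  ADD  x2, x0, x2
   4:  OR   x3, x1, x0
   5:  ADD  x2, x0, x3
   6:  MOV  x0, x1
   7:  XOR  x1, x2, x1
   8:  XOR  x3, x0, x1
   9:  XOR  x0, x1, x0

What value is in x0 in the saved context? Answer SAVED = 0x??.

after  0: x0=0x83 x1=0x3e x2=0x97 x3=0xac  N=1 Z=0
after  1: x0=0x2f x1=0x3e x2=0x97 x3=0xac  N=0 Z=0
after  2: x0=0x2f x1=0x3e x2=0x0f x3=0xac  N=0 Z=0
after  3: x0=0x2f x1=0x3e x2=0x3e x3=0xac  N=0 Z=0
after  4: x0=0x2f x1=0x3e x2=0x3e x3=0x3f  N=0 Z=0
-- IRQ taken; context saved, return-PC = 5 --

SAVED = 0x2f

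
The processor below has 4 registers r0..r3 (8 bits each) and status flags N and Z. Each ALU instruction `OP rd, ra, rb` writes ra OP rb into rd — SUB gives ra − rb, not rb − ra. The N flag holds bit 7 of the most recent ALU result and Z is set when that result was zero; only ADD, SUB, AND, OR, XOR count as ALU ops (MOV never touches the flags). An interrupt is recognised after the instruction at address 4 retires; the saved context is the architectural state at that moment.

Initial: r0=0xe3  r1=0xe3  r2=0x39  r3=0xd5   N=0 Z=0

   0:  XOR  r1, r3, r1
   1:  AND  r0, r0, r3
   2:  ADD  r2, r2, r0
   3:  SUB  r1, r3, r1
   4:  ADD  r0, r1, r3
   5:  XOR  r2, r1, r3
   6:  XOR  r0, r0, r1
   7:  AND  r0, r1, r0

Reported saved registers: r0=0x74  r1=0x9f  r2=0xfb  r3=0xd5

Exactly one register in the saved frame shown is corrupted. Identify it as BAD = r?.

BAD = r2

after  0: r0=0xe3 r1=0x36 r2=0x39 r3=0xd5  N=0 Z=0
after  1: r0=0xc1 r1=0x36 r2=0x39 r3=0xd5  N=1 Z=0
after  2: r0=0xc1 r1=0x36 r2=0xfa r3=0xd5  N=1 Z=0
after  3: r0=0xc1 r1=0x9f r2=0xfa r3=0xd5  N=1 Z=0
after  4: r0=0x74 r1=0x9f r2=0xfa r3=0xd5  N=0 Z=0
-- IRQ taken; context saved, return-PC = 5 --
mismatch: r2: reported 0xfb vs actual 0xfa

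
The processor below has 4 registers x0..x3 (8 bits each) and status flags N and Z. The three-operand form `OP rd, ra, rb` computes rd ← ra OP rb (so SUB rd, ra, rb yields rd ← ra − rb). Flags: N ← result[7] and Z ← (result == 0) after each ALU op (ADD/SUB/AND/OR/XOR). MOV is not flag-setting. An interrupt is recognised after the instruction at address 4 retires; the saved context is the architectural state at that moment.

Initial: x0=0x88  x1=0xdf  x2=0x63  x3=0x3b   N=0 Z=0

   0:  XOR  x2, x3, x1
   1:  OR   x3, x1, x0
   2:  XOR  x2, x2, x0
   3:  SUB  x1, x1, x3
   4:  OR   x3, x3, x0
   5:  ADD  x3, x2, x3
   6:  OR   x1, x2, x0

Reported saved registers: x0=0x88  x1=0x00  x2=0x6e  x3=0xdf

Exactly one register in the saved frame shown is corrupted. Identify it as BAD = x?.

after  0: x0=0x88 x1=0xdf x2=0xe4 x3=0x3b  N=1 Z=0
after  1: x0=0x88 x1=0xdf x2=0xe4 x3=0xdf  N=1 Z=0
after  2: x0=0x88 x1=0xdf x2=0x6c x3=0xdf  N=0 Z=0
after  3: x0=0x88 x1=0x00 x2=0x6c x3=0xdf  N=0 Z=1
after  4: x0=0x88 x1=0x00 x2=0x6c x3=0xdf  N=1 Z=0
-- IRQ taken; context saved, return-PC = 5 --
mismatch: x2: reported 0x6e vs actual 0x6c

BAD = x2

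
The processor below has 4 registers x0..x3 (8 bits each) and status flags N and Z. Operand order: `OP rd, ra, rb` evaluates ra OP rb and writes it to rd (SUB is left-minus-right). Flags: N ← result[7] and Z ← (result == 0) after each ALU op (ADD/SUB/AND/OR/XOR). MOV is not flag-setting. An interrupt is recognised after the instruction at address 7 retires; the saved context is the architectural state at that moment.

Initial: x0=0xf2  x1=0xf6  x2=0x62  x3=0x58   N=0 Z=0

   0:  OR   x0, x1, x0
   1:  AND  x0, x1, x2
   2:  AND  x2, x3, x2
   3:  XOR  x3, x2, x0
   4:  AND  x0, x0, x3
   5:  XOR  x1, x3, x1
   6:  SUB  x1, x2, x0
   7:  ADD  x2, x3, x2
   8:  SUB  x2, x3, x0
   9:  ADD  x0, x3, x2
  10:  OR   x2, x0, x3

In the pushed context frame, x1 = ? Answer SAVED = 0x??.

after  0: x0=0xf6 x1=0xf6 x2=0x62 x3=0x58  N=1 Z=0
after  1: x0=0x62 x1=0xf6 x2=0x62 x3=0x58  N=0 Z=0
after  2: x0=0x62 x1=0xf6 x2=0x40 x3=0x58  N=0 Z=0
after  3: x0=0x62 x1=0xf6 x2=0x40 x3=0x22  N=0 Z=0
after  4: x0=0x22 x1=0xf6 x2=0x40 x3=0x22  N=0 Z=0
after  5: x0=0x22 x1=0xd4 x2=0x40 x3=0x22  N=1 Z=0
after  6: x0=0x22 x1=0x1e x2=0x40 x3=0x22  N=0 Z=0
after  7: x0=0x22 x1=0x1e x2=0x62 x3=0x22  N=0 Z=0
-- IRQ taken; context saved, return-PC = 8 --

SAVED = 0x1e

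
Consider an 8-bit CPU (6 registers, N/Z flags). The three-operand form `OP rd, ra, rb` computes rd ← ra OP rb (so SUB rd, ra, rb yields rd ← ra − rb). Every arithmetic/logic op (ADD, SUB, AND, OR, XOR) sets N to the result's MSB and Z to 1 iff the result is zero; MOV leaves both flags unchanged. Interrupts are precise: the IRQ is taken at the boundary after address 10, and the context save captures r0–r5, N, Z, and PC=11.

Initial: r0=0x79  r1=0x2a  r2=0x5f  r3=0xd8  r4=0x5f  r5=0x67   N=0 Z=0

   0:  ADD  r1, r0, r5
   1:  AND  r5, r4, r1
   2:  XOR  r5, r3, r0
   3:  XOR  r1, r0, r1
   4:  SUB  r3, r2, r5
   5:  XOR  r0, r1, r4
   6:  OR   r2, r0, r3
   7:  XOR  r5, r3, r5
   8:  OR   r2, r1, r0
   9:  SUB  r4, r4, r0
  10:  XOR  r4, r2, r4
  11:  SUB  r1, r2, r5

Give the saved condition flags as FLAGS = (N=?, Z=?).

FLAGS = (N=0, Z=0)

after  0: r0=0x79 r1=0xe0 r2=0x5f r3=0xd8 r4=0x5f r5=0x67  N=1 Z=0
after  1: r0=0x79 r1=0xe0 r2=0x5f r3=0xd8 r4=0x5f r5=0x40  N=0 Z=0
after  2: r0=0x79 r1=0xe0 r2=0x5f r3=0xd8 r4=0x5f r5=0xa1  N=1 Z=0
after  3: r0=0x79 r1=0x99 r2=0x5f r3=0xd8 r4=0x5f r5=0xa1  N=1 Z=0
after  4: r0=0x79 r1=0x99 r2=0x5f r3=0xbe r4=0x5f r5=0xa1  N=1 Z=0
after  5: r0=0xc6 r1=0x99 r2=0x5f r3=0xbe r4=0x5f r5=0xa1  N=1 Z=0
after  6: r0=0xc6 r1=0x99 r2=0xfe r3=0xbe r4=0x5f r5=0xa1  N=1 Z=0
after  7: r0=0xc6 r1=0x99 r2=0xfe r3=0xbe r4=0x5f r5=0x1f  N=0 Z=0
after  8: r0=0xc6 r1=0x99 r2=0xdf r3=0xbe r4=0x5f r5=0x1f  N=1 Z=0
after  9: r0=0xc6 r1=0x99 r2=0xdf r3=0xbe r4=0x99 r5=0x1f  N=1 Z=0
after 10: r0=0xc6 r1=0x99 r2=0xdf r3=0xbe r4=0x46 r5=0x1f  N=0 Z=0
-- IRQ taken; context saved, return-PC = 11 --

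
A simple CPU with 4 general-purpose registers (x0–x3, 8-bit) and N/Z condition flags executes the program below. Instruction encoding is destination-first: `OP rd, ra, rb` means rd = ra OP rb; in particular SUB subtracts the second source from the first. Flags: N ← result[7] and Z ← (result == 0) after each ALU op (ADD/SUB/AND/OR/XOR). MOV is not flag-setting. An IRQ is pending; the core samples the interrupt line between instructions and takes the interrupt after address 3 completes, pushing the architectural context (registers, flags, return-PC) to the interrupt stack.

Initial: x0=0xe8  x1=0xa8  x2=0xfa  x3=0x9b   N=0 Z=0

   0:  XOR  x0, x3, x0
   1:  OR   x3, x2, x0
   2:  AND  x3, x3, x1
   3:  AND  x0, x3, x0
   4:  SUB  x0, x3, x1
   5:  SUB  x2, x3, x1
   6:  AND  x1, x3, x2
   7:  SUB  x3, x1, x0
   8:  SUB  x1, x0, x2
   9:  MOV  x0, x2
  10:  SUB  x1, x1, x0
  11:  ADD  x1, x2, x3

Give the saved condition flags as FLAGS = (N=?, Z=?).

FLAGS = (N=0, Z=0)

after  0: x0=0x73 x1=0xa8 x2=0xfa x3=0x9b  N=0 Z=0
after  1: x0=0x73 x1=0xa8 x2=0xfa x3=0xfb  N=1 Z=0
after  2: x0=0x73 x1=0xa8 x2=0xfa x3=0xa8  N=1 Z=0
after  3: x0=0x20 x1=0xa8 x2=0xfa x3=0xa8  N=0 Z=0
-- IRQ taken; context saved, return-PC = 4 --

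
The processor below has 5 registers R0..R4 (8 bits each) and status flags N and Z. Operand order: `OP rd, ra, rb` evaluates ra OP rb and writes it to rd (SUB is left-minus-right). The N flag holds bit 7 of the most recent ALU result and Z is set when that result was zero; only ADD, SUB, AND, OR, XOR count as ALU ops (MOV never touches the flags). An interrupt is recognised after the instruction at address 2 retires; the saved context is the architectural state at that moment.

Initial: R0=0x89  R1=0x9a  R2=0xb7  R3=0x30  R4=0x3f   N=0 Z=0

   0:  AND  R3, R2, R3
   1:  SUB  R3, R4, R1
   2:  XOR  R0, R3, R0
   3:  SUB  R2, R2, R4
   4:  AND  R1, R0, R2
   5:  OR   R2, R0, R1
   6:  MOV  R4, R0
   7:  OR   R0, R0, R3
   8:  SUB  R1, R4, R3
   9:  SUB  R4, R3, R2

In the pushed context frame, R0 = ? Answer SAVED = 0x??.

after  0: R0=0x89 R1=0x9a R2=0xb7 R3=0x30 R4=0x3f  N=0 Z=0
after  1: R0=0x89 R1=0x9a R2=0xb7 R3=0xa5 R4=0x3f  N=1 Z=0
after  2: R0=0x2c R1=0x9a R2=0xb7 R3=0xa5 R4=0x3f  N=0 Z=0
-- IRQ taken; context saved, return-PC = 3 --

SAVED = 0x2c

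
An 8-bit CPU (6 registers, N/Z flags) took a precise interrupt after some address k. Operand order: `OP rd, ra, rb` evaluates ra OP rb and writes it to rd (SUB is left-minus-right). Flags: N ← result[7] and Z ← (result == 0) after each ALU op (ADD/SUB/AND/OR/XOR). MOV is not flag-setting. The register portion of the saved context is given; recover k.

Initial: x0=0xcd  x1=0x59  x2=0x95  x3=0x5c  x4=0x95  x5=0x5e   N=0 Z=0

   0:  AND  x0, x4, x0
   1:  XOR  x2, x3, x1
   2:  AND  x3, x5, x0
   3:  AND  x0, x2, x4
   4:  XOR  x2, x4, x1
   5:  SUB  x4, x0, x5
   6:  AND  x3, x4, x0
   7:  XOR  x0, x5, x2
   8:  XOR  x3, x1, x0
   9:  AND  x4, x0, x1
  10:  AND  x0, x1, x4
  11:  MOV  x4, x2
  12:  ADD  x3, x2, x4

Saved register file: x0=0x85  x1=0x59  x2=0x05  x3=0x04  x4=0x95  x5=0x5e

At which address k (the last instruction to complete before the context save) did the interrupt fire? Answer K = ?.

K = 2

after  0: x0=0x85 x1=0x59 x2=0x95 x3=0x5c x4=0x95 x5=0x5e  N=1 Z=0
after  1: x0=0x85 x1=0x59 x2=0x05 x3=0x5c x4=0x95 x5=0x5e  N=0 Z=0
after  2: x0=0x85 x1=0x59 x2=0x05 x3=0x04 x4=0x95 x5=0x5e  N=0 Z=0
-- IRQ taken; context saved, return-PC = 3 --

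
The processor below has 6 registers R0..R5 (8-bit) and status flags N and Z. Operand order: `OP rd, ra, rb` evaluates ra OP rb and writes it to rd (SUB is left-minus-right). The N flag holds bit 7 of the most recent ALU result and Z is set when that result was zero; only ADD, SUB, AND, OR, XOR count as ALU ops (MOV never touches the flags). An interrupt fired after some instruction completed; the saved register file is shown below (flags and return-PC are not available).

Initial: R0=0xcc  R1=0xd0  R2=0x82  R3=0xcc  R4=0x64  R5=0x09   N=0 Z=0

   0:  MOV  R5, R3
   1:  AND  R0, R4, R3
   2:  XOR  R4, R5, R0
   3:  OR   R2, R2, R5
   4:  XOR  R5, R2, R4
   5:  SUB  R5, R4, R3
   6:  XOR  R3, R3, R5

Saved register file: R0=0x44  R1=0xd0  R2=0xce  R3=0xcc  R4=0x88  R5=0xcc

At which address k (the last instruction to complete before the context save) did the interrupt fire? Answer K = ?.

after  0: R0=0xcc R1=0xd0 R2=0x82 R3=0xcc R4=0x64 R5=0xcc  N=0 Z=0
after  1: R0=0x44 R1=0xd0 R2=0x82 R3=0xcc R4=0x64 R5=0xcc  N=0 Z=0
after  2: R0=0x44 R1=0xd0 R2=0x82 R3=0xcc R4=0x88 R5=0xcc  N=1 Z=0
after  3: R0=0x44 R1=0xd0 R2=0xce R3=0xcc R4=0x88 R5=0xcc  N=1 Z=0
-- IRQ taken; context saved, return-PC = 4 --

K = 3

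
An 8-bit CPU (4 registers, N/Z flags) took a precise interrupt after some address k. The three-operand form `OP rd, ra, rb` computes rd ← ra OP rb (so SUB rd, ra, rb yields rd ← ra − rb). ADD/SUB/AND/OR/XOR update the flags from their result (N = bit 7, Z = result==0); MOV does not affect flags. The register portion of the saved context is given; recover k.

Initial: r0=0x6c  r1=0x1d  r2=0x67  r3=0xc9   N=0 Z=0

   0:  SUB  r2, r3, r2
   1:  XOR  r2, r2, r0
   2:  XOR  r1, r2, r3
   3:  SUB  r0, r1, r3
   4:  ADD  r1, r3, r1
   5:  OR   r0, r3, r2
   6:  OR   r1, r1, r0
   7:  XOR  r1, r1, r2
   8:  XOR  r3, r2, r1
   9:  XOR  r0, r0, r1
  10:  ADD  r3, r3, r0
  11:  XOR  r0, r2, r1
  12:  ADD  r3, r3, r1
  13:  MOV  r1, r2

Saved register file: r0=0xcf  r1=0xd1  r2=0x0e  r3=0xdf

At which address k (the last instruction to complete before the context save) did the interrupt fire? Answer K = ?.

after  0: r0=0x6c r1=0x1d r2=0x62 r3=0xc9  N=0 Z=0
after  1: r0=0x6c r1=0x1d r2=0x0e r3=0xc9  N=0 Z=0
after  2: r0=0x6c r1=0xc7 r2=0x0e r3=0xc9  N=1 Z=0
after  3: r0=0xfe r1=0xc7 r2=0x0e r3=0xc9  N=1 Z=0
after  4: r0=0xfe r1=0x90 r2=0x0e r3=0xc9  N=1 Z=0
after  5: r0=0xcf r1=0x90 r2=0x0e r3=0xc9  N=1 Z=0
after  6: r0=0xcf r1=0xdf r2=0x0e r3=0xc9  N=1 Z=0
after  7: r0=0xcf r1=0xd1 r2=0x0e r3=0xc9  N=1 Z=0
after  8: r0=0xcf r1=0xd1 r2=0x0e r3=0xdf  N=1 Z=0
-- IRQ taken; context saved, return-PC = 9 --

K = 8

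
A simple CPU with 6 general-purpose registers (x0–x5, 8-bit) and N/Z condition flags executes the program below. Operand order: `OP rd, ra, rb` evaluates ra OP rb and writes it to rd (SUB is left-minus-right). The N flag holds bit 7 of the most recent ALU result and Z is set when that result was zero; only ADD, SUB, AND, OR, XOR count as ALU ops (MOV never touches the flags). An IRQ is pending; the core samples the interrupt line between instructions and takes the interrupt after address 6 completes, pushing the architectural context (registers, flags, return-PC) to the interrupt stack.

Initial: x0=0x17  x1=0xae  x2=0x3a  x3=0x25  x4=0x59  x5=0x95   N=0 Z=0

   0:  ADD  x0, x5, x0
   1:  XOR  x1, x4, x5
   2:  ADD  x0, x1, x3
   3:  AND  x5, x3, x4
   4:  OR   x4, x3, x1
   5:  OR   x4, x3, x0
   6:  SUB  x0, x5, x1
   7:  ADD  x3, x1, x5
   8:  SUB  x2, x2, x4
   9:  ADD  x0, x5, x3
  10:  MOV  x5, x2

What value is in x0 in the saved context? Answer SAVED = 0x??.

SAVED = 0x35

after  0: x0=0xac x1=0xae x2=0x3a x3=0x25 x4=0x59 x5=0x95  N=1 Z=0
after  1: x0=0xac x1=0xcc x2=0x3a x3=0x25 x4=0x59 x5=0x95  N=1 Z=0
after  2: x0=0xf1 x1=0xcc x2=0x3a x3=0x25 x4=0x59 x5=0x95  N=1 Z=0
after  3: x0=0xf1 x1=0xcc x2=0x3a x3=0x25 x4=0x59 x5=0x01  N=0 Z=0
after  4: x0=0xf1 x1=0xcc x2=0x3a x3=0x25 x4=0xed x5=0x01  N=1 Z=0
after  5: x0=0xf1 x1=0xcc x2=0x3a x3=0x25 x4=0xf5 x5=0x01  N=1 Z=0
after  6: x0=0x35 x1=0xcc x2=0x3a x3=0x25 x4=0xf5 x5=0x01  N=0 Z=0
-- IRQ taken; context saved, return-PC = 7 --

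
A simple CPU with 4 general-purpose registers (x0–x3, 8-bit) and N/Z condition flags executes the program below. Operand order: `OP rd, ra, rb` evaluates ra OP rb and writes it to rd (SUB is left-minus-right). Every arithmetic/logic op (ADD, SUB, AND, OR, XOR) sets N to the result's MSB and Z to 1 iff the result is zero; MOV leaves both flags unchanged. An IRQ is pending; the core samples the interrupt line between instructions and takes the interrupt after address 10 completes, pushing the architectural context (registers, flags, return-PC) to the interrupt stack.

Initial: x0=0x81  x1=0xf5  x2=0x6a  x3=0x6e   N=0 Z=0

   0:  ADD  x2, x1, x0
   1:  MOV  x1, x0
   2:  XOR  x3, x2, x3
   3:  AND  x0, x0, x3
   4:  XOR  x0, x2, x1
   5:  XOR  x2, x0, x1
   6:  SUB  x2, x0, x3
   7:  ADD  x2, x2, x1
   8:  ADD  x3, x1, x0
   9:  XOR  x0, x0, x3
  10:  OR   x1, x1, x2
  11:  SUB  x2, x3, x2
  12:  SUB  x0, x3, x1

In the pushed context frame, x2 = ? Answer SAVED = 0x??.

after  0: x0=0x81 x1=0xf5 x2=0x76 x3=0x6e  N=0 Z=0
after  1: x0=0x81 x1=0x81 x2=0x76 x3=0x6e  N=0 Z=0
after  2: x0=0x81 x1=0x81 x2=0x76 x3=0x18  N=0 Z=0
after  3: x0=0x00 x1=0x81 x2=0x76 x3=0x18  N=0 Z=1
after  4: x0=0xf7 x1=0x81 x2=0x76 x3=0x18  N=1 Z=0
after  5: x0=0xf7 x1=0x81 x2=0x76 x3=0x18  N=0 Z=0
after  6: x0=0xf7 x1=0x81 x2=0xdf x3=0x18  N=1 Z=0
after  7: x0=0xf7 x1=0x81 x2=0x60 x3=0x18  N=0 Z=0
after  8: x0=0xf7 x1=0x81 x2=0x60 x3=0x78  N=0 Z=0
after  9: x0=0x8f x1=0x81 x2=0x60 x3=0x78  N=1 Z=0
after 10: x0=0x8f x1=0xe1 x2=0x60 x3=0x78  N=1 Z=0
-- IRQ taken; context saved, return-PC = 11 --

SAVED = 0x60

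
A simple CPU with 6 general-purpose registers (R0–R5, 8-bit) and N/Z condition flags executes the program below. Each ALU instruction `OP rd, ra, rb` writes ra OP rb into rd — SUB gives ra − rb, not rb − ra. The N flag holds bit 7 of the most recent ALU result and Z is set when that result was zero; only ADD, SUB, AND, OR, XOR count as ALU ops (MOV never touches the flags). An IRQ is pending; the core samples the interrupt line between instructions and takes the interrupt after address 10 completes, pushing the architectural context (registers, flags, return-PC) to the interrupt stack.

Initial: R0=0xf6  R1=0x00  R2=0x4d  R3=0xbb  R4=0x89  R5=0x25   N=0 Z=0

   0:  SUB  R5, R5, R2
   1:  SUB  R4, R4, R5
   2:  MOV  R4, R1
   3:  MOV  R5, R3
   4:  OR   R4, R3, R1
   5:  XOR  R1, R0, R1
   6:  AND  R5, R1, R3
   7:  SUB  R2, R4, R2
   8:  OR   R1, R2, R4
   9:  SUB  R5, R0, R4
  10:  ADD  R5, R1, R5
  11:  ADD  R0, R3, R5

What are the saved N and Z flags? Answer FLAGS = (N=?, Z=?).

FLAGS = (N=0, Z=0)

after  0: R0=0xf6 R1=0x00 R2=0x4d R3=0xbb R4=0x89 R5=0xd8  N=1 Z=0
after  1: R0=0xf6 R1=0x00 R2=0x4d R3=0xbb R4=0xb1 R5=0xd8  N=1 Z=0
after  2: R0=0xf6 R1=0x00 R2=0x4d R3=0xbb R4=0x00 R5=0xd8  N=1 Z=0
after  3: R0=0xf6 R1=0x00 R2=0x4d R3=0xbb R4=0x00 R5=0xbb  N=1 Z=0
after  4: R0=0xf6 R1=0x00 R2=0x4d R3=0xbb R4=0xbb R5=0xbb  N=1 Z=0
after  5: R0=0xf6 R1=0xf6 R2=0x4d R3=0xbb R4=0xbb R5=0xbb  N=1 Z=0
after  6: R0=0xf6 R1=0xf6 R2=0x4d R3=0xbb R4=0xbb R5=0xb2  N=1 Z=0
after  7: R0=0xf6 R1=0xf6 R2=0x6e R3=0xbb R4=0xbb R5=0xb2  N=0 Z=0
after  8: R0=0xf6 R1=0xff R2=0x6e R3=0xbb R4=0xbb R5=0xb2  N=1 Z=0
after  9: R0=0xf6 R1=0xff R2=0x6e R3=0xbb R4=0xbb R5=0x3b  N=0 Z=0
after 10: R0=0xf6 R1=0xff R2=0x6e R3=0xbb R4=0xbb R5=0x3a  N=0 Z=0
-- IRQ taken; context saved, return-PC = 11 --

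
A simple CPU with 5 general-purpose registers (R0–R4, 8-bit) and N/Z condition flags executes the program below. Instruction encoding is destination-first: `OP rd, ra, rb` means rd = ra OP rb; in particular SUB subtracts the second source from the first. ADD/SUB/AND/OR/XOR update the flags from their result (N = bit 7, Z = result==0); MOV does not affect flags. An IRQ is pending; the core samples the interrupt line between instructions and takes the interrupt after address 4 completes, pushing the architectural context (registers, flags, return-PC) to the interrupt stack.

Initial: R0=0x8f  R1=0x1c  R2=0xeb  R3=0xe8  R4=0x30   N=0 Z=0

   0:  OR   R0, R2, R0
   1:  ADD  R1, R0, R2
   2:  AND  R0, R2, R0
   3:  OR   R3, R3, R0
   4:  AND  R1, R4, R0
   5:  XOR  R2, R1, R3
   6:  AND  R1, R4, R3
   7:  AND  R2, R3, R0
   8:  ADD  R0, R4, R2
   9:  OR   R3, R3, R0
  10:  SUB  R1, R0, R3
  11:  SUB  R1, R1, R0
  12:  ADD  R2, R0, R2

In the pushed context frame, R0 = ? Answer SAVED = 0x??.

after  0: R0=0xef R1=0x1c R2=0xeb R3=0xe8 R4=0x30  N=1 Z=0
after  1: R0=0xef R1=0xda R2=0xeb R3=0xe8 R4=0x30  N=1 Z=0
after  2: R0=0xeb R1=0xda R2=0xeb R3=0xe8 R4=0x30  N=1 Z=0
after  3: R0=0xeb R1=0xda R2=0xeb R3=0xeb R4=0x30  N=1 Z=0
after  4: R0=0xeb R1=0x20 R2=0xeb R3=0xeb R4=0x30  N=0 Z=0
-- IRQ taken; context saved, return-PC = 5 --

SAVED = 0xeb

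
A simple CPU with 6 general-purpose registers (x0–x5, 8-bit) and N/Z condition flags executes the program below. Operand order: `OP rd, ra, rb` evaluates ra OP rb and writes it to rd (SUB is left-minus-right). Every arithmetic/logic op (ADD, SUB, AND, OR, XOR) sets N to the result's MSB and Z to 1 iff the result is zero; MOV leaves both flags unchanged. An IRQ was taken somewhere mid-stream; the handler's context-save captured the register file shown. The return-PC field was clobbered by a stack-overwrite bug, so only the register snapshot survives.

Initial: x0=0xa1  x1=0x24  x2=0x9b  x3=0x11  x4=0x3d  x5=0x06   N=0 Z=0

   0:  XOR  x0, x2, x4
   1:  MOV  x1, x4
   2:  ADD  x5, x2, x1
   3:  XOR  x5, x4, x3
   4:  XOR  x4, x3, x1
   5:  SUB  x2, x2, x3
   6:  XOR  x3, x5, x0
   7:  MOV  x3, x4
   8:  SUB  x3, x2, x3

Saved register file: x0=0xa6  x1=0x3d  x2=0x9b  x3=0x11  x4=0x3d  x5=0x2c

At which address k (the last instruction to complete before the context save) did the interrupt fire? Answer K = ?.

after  0: x0=0xa6 x1=0x24 x2=0x9b x3=0x11 x4=0x3d x5=0x06  N=1 Z=0
after  1: x0=0xa6 x1=0x3d x2=0x9b x3=0x11 x4=0x3d x5=0x06  N=1 Z=0
after  2: x0=0xa6 x1=0x3d x2=0x9b x3=0x11 x4=0x3d x5=0xd8  N=1 Z=0
after  3: x0=0xa6 x1=0x3d x2=0x9b x3=0x11 x4=0x3d x5=0x2c  N=0 Z=0
-- IRQ taken; context saved, return-PC = 4 --

K = 3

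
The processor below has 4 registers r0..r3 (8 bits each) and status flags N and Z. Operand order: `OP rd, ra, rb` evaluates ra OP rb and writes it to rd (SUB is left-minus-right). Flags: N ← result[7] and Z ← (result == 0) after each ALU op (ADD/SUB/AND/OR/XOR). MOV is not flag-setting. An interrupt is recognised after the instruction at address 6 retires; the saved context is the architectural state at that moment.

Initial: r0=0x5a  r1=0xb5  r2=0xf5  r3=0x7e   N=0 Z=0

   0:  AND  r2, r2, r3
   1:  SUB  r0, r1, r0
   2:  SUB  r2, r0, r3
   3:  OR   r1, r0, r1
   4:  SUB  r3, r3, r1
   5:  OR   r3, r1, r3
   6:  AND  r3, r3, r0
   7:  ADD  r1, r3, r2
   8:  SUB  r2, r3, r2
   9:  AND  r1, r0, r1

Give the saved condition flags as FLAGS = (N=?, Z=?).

after  0: r0=0x5a r1=0xb5 r2=0x74 r3=0x7e  N=0 Z=0
after  1: r0=0x5b r1=0xb5 r2=0x74 r3=0x7e  N=0 Z=0
after  2: r0=0x5b r1=0xb5 r2=0xdd r3=0x7e  N=1 Z=0
after  3: r0=0x5b r1=0xff r2=0xdd r3=0x7e  N=1 Z=0
after  4: r0=0x5b r1=0xff r2=0xdd r3=0x7f  N=0 Z=0
after  5: r0=0x5b r1=0xff r2=0xdd r3=0xff  N=1 Z=0
after  6: r0=0x5b r1=0xff r2=0xdd r3=0x5b  N=0 Z=0
-- IRQ taken; context saved, return-PC = 7 --

FLAGS = (N=0, Z=0)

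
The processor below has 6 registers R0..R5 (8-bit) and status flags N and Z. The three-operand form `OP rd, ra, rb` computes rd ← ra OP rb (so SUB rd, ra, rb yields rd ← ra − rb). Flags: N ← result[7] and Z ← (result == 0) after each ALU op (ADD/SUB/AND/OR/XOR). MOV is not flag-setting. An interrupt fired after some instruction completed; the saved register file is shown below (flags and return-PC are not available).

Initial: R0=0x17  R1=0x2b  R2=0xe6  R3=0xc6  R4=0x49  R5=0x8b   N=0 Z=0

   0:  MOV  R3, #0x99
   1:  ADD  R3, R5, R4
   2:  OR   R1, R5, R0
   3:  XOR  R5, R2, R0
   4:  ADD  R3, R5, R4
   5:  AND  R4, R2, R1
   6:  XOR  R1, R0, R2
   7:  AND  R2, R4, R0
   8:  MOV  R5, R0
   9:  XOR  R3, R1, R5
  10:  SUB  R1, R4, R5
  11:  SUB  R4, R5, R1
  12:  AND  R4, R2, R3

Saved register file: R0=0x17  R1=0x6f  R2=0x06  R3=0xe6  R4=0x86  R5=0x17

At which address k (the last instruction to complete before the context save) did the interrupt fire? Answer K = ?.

after  0: R0=0x17 R1=0x2b R2=0xe6 R3=0x99 R4=0x49 R5=0x8b  N=0 Z=0
after  1: R0=0x17 R1=0x2b R2=0xe6 R3=0xd4 R4=0x49 R5=0x8b  N=1 Z=0
after  2: R0=0x17 R1=0x9f R2=0xe6 R3=0xd4 R4=0x49 R5=0x8b  N=1 Z=0
after  3: R0=0x17 R1=0x9f R2=0xe6 R3=0xd4 R4=0x49 R5=0xf1  N=1 Z=0
after  4: R0=0x17 R1=0x9f R2=0xe6 R3=0x3a R4=0x49 R5=0xf1  N=0 Z=0
after  5: R0=0x17 R1=0x9f R2=0xe6 R3=0x3a R4=0x86 R5=0xf1  N=1 Z=0
after  6: R0=0x17 R1=0xf1 R2=0xe6 R3=0x3a R4=0x86 R5=0xf1  N=1 Z=0
after  7: R0=0x17 R1=0xf1 R2=0x06 R3=0x3a R4=0x86 R5=0xf1  N=0 Z=0
after  8: R0=0x17 R1=0xf1 R2=0x06 R3=0x3a R4=0x86 R5=0x17  N=0 Z=0
after  9: R0=0x17 R1=0xf1 R2=0x06 R3=0xe6 R4=0x86 R5=0x17  N=1 Z=0
after 10: R0=0x17 R1=0x6f R2=0x06 R3=0xe6 R4=0x86 R5=0x17  N=0 Z=0
-- IRQ taken; context saved, return-PC = 11 --

K = 10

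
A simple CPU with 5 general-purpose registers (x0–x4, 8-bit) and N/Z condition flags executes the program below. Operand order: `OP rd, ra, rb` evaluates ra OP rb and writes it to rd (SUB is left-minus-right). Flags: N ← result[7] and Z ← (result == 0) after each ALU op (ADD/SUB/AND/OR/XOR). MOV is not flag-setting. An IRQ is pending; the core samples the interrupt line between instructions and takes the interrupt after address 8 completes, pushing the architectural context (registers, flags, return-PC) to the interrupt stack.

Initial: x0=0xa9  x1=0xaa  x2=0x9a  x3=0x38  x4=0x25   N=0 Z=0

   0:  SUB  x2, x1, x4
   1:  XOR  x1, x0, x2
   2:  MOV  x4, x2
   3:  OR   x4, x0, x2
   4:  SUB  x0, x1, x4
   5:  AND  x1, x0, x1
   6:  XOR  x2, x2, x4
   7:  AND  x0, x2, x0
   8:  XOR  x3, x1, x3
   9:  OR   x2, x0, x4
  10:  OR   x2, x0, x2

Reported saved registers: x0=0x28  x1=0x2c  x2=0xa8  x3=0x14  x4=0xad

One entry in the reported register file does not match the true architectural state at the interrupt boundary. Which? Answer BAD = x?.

BAD = x2

after  0: x0=0xa9 x1=0xaa x2=0x85 x3=0x38 x4=0x25  N=1 Z=0
after  1: x0=0xa9 x1=0x2c x2=0x85 x3=0x38 x4=0x25  N=0 Z=0
after  2: x0=0xa9 x1=0x2c x2=0x85 x3=0x38 x4=0x85  N=0 Z=0
after  3: x0=0xa9 x1=0x2c x2=0x85 x3=0x38 x4=0xad  N=1 Z=0
after  4: x0=0x7f x1=0x2c x2=0x85 x3=0x38 x4=0xad  N=0 Z=0
after  5: x0=0x7f x1=0x2c x2=0x85 x3=0x38 x4=0xad  N=0 Z=0
after  6: x0=0x7f x1=0x2c x2=0x28 x3=0x38 x4=0xad  N=0 Z=0
after  7: x0=0x28 x1=0x2c x2=0x28 x3=0x38 x4=0xad  N=0 Z=0
after  8: x0=0x28 x1=0x2c x2=0x28 x3=0x14 x4=0xad  N=0 Z=0
-- IRQ taken; context saved, return-PC = 9 --
mismatch: x2: reported 0xa8 vs actual 0x28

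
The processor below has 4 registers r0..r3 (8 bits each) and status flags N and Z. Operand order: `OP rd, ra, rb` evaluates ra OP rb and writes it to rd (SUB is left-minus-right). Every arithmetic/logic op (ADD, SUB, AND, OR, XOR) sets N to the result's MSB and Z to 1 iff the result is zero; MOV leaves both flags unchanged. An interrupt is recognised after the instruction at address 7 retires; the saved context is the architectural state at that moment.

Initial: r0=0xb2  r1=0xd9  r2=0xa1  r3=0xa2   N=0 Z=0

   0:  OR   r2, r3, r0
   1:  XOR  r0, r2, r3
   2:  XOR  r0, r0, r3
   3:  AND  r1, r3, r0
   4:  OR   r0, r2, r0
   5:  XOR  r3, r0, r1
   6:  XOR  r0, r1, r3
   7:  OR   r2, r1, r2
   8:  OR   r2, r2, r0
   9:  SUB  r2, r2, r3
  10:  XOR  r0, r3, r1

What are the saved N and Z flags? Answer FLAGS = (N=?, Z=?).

after  0: r0=0xb2 r1=0xd9 r2=0xb2 r3=0xa2  N=1 Z=0
after  1: r0=0x10 r1=0xd9 r2=0xb2 r3=0xa2  N=0 Z=0
after  2: r0=0xb2 r1=0xd9 r2=0xb2 r3=0xa2  N=1 Z=0
after  3: r0=0xb2 r1=0xa2 r2=0xb2 r3=0xa2  N=1 Z=0
after  4: r0=0xb2 r1=0xa2 r2=0xb2 r3=0xa2  N=1 Z=0
after  5: r0=0xb2 r1=0xa2 r2=0xb2 r3=0x10  N=0 Z=0
after  6: r0=0xb2 r1=0xa2 r2=0xb2 r3=0x10  N=1 Z=0
after  7: r0=0xb2 r1=0xa2 r2=0xb2 r3=0x10  N=1 Z=0
-- IRQ taken; context saved, return-PC = 8 --

FLAGS = (N=1, Z=0)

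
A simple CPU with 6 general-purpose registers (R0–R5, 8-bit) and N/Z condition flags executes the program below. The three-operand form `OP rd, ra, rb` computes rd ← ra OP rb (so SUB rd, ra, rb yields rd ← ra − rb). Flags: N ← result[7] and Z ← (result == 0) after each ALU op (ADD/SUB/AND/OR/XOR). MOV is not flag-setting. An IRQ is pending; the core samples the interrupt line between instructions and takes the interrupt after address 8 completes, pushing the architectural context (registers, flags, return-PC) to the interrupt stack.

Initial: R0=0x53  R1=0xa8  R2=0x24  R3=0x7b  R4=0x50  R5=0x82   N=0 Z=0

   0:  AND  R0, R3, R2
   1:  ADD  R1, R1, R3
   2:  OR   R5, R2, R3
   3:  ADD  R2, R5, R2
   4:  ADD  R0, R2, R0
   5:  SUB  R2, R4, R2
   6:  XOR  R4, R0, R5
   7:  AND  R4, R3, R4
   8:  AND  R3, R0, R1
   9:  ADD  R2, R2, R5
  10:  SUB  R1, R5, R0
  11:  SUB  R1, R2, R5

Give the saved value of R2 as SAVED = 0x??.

after  0: R0=0x20 R1=0xa8 R2=0x24 R3=0x7b R4=0x50 R5=0x82  N=0 Z=0
after  1: R0=0x20 R1=0x23 R2=0x24 R3=0x7b R4=0x50 R5=0x82  N=0 Z=0
after  2: R0=0x20 R1=0x23 R2=0x24 R3=0x7b R4=0x50 R5=0x7f  N=0 Z=0
after  3: R0=0x20 R1=0x23 R2=0xa3 R3=0x7b R4=0x50 R5=0x7f  N=1 Z=0
after  4: R0=0xc3 R1=0x23 R2=0xa3 R3=0x7b R4=0x50 R5=0x7f  N=1 Z=0
after  5: R0=0xc3 R1=0x23 R2=0xad R3=0x7b R4=0x50 R5=0x7f  N=1 Z=0
after  6: R0=0xc3 R1=0x23 R2=0xad R3=0x7b R4=0xbc R5=0x7f  N=1 Z=0
after  7: R0=0xc3 R1=0x23 R2=0xad R3=0x7b R4=0x38 R5=0x7f  N=0 Z=0
after  8: R0=0xc3 R1=0x23 R2=0xad R3=0x03 R4=0x38 R5=0x7f  N=0 Z=0
-- IRQ taken; context saved, return-PC = 9 --

SAVED = 0xad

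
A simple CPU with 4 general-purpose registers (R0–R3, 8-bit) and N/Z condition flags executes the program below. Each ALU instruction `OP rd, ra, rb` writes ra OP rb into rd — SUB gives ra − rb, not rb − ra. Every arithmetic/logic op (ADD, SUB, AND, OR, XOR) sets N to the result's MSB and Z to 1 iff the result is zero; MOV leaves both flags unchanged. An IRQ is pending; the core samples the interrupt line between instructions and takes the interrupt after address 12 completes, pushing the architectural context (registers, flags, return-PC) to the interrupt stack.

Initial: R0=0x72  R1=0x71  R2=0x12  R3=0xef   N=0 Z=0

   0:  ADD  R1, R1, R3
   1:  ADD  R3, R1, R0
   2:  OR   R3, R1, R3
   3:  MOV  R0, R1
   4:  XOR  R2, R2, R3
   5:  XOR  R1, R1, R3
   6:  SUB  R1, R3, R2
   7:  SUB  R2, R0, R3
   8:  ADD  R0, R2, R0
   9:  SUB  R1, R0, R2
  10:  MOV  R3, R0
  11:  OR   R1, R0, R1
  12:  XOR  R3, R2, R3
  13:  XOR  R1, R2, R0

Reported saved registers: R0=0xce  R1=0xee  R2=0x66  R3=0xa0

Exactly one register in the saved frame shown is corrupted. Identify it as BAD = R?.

after  0: R0=0x72 R1=0x60 R2=0x12 R3=0xef  N=0 Z=0
after  1: R0=0x72 R1=0x60 R2=0x12 R3=0xd2  N=1 Z=0
after  2: R0=0x72 R1=0x60 R2=0x12 R3=0xf2  N=1 Z=0
after  3: R0=0x60 R1=0x60 R2=0x12 R3=0xf2  N=1 Z=0
after  4: R0=0x60 R1=0x60 R2=0xe0 R3=0xf2  N=1 Z=0
after  5: R0=0x60 R1=0x92 R2=0xe0 R3=0xf2  N=1 Z=0
after  6: R0=0x60 R1=0x12 R2=0xe0 R3=0xf2  N=0 Z=0
after  7: R0=0x60 R1=0x12 R2=0x6e R3=0xf2  N=0 Z=0
after  8: R0=0xce R1=0x12 R2=0x6e R3=0xf2  N=1 Z=0
after  9: R0=0xce R1=0x60 R2=0x6e R3=0xf2  N=0 Z=0
after 10: R0=0xce R1=0x60 R2=0x6e R3=0xce  N=0 Z=0
after 11: R0=0xce R1=0xee R2=0x6e R3=0xce  N=1 Z=0
after 12: R0=0xce R1=0xee R2=0x6e R3=0xa0  N=1 Z=0
-- IRQ taken; context saved, return-PC = 13 --
mismatch: R2: reported 0x66 vs actual 0x6e

BAD = R2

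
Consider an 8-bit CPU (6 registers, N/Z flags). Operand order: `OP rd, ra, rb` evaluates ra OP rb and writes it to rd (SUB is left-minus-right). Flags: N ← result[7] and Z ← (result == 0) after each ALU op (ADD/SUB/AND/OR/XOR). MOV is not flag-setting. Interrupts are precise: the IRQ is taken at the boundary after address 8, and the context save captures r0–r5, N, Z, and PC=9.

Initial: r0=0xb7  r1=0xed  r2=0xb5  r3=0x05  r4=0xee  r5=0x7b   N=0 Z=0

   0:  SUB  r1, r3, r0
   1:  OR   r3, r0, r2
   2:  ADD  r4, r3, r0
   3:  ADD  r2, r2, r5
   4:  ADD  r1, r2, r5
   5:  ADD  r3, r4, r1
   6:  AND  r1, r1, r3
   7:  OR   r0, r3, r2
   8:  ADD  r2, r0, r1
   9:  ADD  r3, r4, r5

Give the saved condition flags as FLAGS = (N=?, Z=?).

FLAGS = (N=0, Z=0)

after  0: r0=0xb7 r1=0x4e r2=0xb5 r3=0x05 r4=0xee r5=0x7b  N=0 Z=0
after  1: r0=0xb7 r1=0x4e r2=0xb5 r3=0xb7 r4=0xee r5=0x7b  N=1 Z=0
after  2: r0=0xb7 r1=0x4e r2=0xb5 r3=0xb7 r4=0x6e r5=0x7b  N=0 Z=0
after  3: r0=0xb7 r1=0x4e r2=0x30 r3=0xb7 r4=0x6e r5=0x7b  N=0 Z=0
after  4: r0=0xb7 r1=0xab r2=0x30 r3=0xb7 r4=0x6e r5=0x7b  N=1 Z=0
after  5: r0=0xb7 r1=0xab r2=0x30 r3=0x19 r4=0x6e r5=0x7b  N=0 Z=0
after  6: r0=0xb7 r1=0x09 r2=0x30 r3=0x19 r4=0x6e r5=0x7b  N=0 Z=0
after  7: r0=0x39 r1=0x09 r2=0x30 r3=0x19 r4=0x6e r5=0x7b  N=0 Z=0
after  8: r0=0x39 r1=0x09 r2=0x42 r3=0x19 r4=0x6e r5=0x7b  N=0 Z=0
-- IRQ taken; context saved, return-PC = 9 --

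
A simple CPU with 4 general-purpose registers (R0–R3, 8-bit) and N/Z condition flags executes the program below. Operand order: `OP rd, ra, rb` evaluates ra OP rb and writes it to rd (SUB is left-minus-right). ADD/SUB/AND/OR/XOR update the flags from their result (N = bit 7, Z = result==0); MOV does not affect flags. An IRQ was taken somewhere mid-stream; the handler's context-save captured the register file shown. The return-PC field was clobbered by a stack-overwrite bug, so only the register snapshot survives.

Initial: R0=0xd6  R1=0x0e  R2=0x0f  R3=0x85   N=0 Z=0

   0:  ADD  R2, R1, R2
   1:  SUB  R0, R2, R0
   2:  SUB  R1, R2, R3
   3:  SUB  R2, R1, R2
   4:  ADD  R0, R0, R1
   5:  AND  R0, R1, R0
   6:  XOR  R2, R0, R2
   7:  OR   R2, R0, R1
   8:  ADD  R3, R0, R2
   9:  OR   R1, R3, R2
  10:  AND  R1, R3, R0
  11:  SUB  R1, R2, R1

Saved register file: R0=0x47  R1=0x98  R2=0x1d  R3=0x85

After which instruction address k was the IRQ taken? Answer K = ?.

after  0: R0=0xd6 R1=0x0e R2=0x1d R3=0x85  N=0 Z=0
after  1: R0=0x47 R1=0x0e R2=0x1d R3=0x85  N=0 Z=0
after  2: R0=0x47 R1=0x98 R2=0x1d R3=0x85  N=1 Z=0
-- IRQ taken; context saved, return-PC = 3 --

K = 2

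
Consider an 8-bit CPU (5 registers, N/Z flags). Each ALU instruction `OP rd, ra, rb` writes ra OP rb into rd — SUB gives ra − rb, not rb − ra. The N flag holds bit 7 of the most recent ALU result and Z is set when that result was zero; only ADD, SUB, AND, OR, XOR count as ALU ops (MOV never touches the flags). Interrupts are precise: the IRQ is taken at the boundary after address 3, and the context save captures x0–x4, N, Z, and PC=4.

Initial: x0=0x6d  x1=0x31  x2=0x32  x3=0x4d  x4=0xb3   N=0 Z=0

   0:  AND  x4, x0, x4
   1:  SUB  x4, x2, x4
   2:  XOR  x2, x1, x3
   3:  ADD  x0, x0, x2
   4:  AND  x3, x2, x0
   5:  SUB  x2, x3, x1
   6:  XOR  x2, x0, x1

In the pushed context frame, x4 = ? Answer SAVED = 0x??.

after  0: x0=0x6d x1=0x31 x2=0x32 x3=0x4d x4=0x21  N=0 Z=0
after  1: x0=0x6d x1=0x31 x2=0x32 x3=0x4d x4=0x11  N=0 Z=0
after  2: x0=0x6d x1=0x31 x2=0x7c x3=0x4d x4=0x11  N=0 Z=0
after  3: x0=0xe9 x1=0x31 x2=0x7c x3=0x4d x4=0x11  N=1 Z=0
-- IRQ taken; context saved, return-PC = 4 --

SAVED = 0x11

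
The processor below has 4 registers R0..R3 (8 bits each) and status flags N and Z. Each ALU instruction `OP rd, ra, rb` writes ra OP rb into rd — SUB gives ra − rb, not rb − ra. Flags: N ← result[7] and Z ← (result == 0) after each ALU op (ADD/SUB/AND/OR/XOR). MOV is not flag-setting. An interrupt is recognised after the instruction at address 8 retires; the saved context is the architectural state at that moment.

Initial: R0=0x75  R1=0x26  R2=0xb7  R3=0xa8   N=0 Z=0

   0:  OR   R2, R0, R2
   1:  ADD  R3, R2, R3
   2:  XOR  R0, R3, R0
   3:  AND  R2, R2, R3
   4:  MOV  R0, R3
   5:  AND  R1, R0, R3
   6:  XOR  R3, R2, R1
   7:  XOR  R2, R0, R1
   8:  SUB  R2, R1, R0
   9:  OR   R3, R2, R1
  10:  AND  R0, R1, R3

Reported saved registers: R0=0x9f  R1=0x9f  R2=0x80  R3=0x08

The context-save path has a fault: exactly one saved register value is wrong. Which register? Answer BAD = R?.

BAD = R2

after  0: R0=0x75 R1=0x26 R2=0xf7 R3=0xa8  N=1 Z=0
after  1: R0=0x75 R1=0x26 R2=0xf7 R3=0x9f  N=1 Z=0
after  2: R0=0xea R1=0x26 R2=0xf7 R3=0x9f  N=1 Z=0
after  3: R0=0xea R1=0x26 R2=0x97 R3=0x9f  N=1 Z=0
after  4: R0=0x9f R1=0x26 R2=0x97 R3=0x9f  N=1 Z=0
after  5: R0=0x9f R1=0x9f R2=0x97 R3=0x9f  N=1 Z=0
after  6: R0=0x9f R1=0x9f R2=0x97 R3=0x08  N=0 Z=0
after  7: R0=0x9f R1=0x9f R2=0x00 R3=0x08  N=0 Z=1
after  8: R0=0x9f R1=0x9f R2=0x00 R3=0x08  N=0 Z=1
-- IRQ taken; context saved, return-PC = 9 --
mismatch: R2: reported 0x80 vs actual 0x00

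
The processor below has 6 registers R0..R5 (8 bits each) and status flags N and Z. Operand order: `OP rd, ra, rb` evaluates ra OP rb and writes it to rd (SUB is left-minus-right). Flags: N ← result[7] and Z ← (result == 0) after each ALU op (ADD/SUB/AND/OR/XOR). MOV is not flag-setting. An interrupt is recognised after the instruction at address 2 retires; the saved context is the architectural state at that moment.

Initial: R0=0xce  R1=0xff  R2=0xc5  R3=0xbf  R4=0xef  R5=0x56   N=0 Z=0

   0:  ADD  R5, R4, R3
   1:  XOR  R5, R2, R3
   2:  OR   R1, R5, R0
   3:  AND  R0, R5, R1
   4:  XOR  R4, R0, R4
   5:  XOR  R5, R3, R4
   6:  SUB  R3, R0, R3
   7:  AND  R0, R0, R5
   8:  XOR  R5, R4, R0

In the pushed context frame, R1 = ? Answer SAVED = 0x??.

after  0: R0=0xce R1=0xff R2=0xc5 R3=0xbf R4=0xef R5=0xae  N=1 Z=0
after  1: R0=0xce R1=0xff R2=0xc5 R3=0xbf R4=0xef R5=0x7a  N=0 Z=0
after  2: R0=0xce R1=0xfe R2=0xc5 R3=0xbf R4=0xef R5=0x7a  N=1 Z=0
-- IRQ taken; context saved, return-PC = 3 --

SAVED = 0xfe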